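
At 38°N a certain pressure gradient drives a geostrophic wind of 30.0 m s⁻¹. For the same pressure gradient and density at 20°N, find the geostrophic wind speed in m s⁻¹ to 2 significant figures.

With the same pressure gradient and density, V_g ∝ 1/f ∝ 1/sin φ.
V₂ = V₁ · sin φ₁ / sin φ₂ = 30.0 × sin 38° / sin 20°
V₂ = 30.0 × 0.6157/0.3420 = 54 m s⁻¹

54 m s⁻¹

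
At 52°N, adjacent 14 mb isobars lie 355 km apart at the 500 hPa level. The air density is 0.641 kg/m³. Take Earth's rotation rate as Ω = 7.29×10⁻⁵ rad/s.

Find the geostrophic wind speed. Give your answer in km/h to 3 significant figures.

193 km/h

Coriolis parameter at 52°N:
f = 2Ω sin φ = 2 × 7.29×10⁻⁵ × sin 52° = 1.15×10⁻⁴ s⁻¹
Pressure gradient: |∂P/∂n| = 1400 Pa / 355000 m = 3.94×10⁻³ Pa/m
Geostrophic balance (pressure-gradient force = Coriolis force):
V_g = (1/(fρ)) |∂P/∂n| = 3.94×10⁻³ / (1.15×10⁻⁴ × 0.641) = 53.5 m/s
Converting: 53.5 m/s × 3.6 = 193 km/h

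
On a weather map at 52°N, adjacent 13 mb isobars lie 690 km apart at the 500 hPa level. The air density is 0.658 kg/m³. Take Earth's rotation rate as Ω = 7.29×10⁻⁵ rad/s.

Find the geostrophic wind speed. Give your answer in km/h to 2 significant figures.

Coriolis parameter at 52°N:
f = 2Ω sin φ = 2 × 7.29×10⁻⁵ × sin 52° = 1.15×10⁻⁴ s⁻¹
Pressure gradient: |∂P/∂n| = 1300 Pa / 690000 m = 1.88×10⁻³ Pa/m
Geostrophic balance (pressure-gradient force = Coriolis force):
V_g = (1/(fρ)) |∂P/∂n| = 1.88×10⁻³ / (1.15×10⁻⁴ × 0.658) = 24.9 m/s
Converting: 24.9 m/s × 3.6 = 90 km/h

90 km/h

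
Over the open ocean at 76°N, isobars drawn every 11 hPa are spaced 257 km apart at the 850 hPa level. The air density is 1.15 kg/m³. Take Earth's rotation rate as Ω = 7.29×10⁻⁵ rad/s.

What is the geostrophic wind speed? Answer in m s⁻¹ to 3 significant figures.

26.3 m s⁻¹

Coriolis parameter at 76°N:
f = 2Ω sin φ = 2 × 7.29×10⁻⁵ × sin 76° = 1.41×10⁻⁴ s⁻¹
Pressure gradient: |∂P/∂n| = 1100 Pa / 257000 m = 4.28×10⁻³ Pa/m
Geostrophic balance (pressure-gradient force = Coriolis force):
V_g = (1/(fρ)) |∂P/∂n| = 4.28×10⁻³ / (1.41×10⁻⁴ × 1.15) = 26.3 m/s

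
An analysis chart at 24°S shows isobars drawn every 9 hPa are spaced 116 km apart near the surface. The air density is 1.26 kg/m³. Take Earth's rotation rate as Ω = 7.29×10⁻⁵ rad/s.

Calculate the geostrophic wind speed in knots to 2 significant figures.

Coriolis parameter at 24°S:
f = 2Ω sin φ = 2 × 7.29×10⁻⁵ × sin 24° = 5.93×10⁻⁵ s⁻¹
Pressure gradient: |∂P/∂n| = 900 Pa / 116000 m = 7.76×10⁻³ Pa/m
Geostrophic balance (pressure-gradient force = Coriolis force):
V_g = (1/(fρ)) |∂P/∂n| = 7.76×10⁻³ / (5.93×10⁻⁵ × 1.26) = 104 m/s
Converting: 104 m/s × 1.944 = 200 knots

200 knots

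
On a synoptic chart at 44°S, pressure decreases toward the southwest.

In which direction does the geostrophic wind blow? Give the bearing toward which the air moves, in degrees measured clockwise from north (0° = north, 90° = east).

The pressure-gradient force points toward the southwest (bearing 225°).
Geostrophic balance: in the Southern Hemisphere the Coriolis force deflects motion to the left, so the geostrophic wind blows 90° to the left of the pressure-gradient force (low pressure on the right).
Rotating 225° by 90° counterclockwise gives 135° — the wind blows toward the southeast.

135°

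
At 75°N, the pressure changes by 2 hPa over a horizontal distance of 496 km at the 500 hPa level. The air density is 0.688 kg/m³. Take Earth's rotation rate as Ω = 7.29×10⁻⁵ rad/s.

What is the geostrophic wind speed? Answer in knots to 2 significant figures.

Coriolis parameter at 75°N:
f = 2Ω sin φ = 2 × 7.29×10⁻⁵ × sin 75° = 1.41×10⁻⁴ s⁻¹
Pressure gradient: |∂P/∂n| = 200 Pa / 496000 m = 4.03×10⁻⁴ Pa/m
Geostrophic balance (pressure-gradient force = Coriolis force):
V_g = (1/(fρ)) |∂P/∂n| = 4.03×10⁻⁴ / (1.41×10⁻⁴ × 0.688) = 4.16 m/s
Converting: 4.16 m/s × 1.944 = 8.1 knots

8.1 knots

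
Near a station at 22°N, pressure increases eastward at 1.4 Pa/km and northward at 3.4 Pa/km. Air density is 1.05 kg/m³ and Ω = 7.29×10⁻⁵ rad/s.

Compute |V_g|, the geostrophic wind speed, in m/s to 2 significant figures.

64 m/s

Coriolis parameter at 22°N:
f = 2Ω sin φ = 2 × 7.29×10⁻⁵ × sin 22° = 5.46×10⁻⁵ s⁻¹
Component geostrophic relations (x east, y north):
u_g = −(1/(fρ)) ∂P/∂y,  v_g = (1/(fρ)) ∂P/∂x
u_g = −(3.4×10⁻³)/(5.46×10⁻⁵ × 1.05) = −59.3 m/s;  v_g = (1.4×10⁻³)/(5.46×10⁻⁵ × 1.05) = 24.4 m/s
|V_g| = √(u_g² + v_g²) = 64.1 m/s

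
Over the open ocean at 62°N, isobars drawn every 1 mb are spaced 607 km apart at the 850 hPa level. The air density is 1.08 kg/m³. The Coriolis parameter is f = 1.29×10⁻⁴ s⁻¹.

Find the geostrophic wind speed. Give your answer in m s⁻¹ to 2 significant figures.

Pressure gradient: |∂P/∂n| = 100 Pa / 607000 m = 1.65×10⁻⁴ Pa/m
Geostrophic balance (pressure-gradient force = Coriolis force):
V_g = (1/(fρ)) |∂P/∂n| = 1.65×10⁻⁴ / (1.29×10⁻⁴ × 1.08) = 1.18 m/s

1.2 m s⁻¹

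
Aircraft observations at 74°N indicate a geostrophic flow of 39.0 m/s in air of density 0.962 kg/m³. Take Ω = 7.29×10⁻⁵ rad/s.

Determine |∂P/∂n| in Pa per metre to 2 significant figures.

Coriolis parameter at 74°N:
f = 2Ω sin φ = 2 × 7.29×10⁻⁵ × sin 74° = 1.40×10⁻⁴ s⁻¹
Geostrophic balance rearranged: |∂P/∂n| = f ρ V_g
|∂P/∂n| = 1.40×10⁻⁴ × 0.962 × 39.0 = 5.26×10⁻³ Pa/m

5.3×10⁻³ Pa/m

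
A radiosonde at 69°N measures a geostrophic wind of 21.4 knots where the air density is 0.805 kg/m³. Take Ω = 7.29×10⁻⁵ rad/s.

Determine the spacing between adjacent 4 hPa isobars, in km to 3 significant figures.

332 km

Coriolis parameter at 69°N:
f = 2Ω sin φ = 2 × 7.29×10⁻⁵ × sin 69° = 1.36×10⁻⁴ s⁻¹
Wind speed in SI: 21.4 knots = 11.0 m/s
Geostrophic balance rearranged: |∂P/∂n| = f ρ V_g
|∂P/∂n| = 1.36×10⁻⁴ × 0.805 × 11.0 = 1.21×10⁻³ Pa/m
Isobar spacing: Δn = ΔP/|∂P/∂n| = 400 Pa / 1.21×10⁻³ Pa/m = 331591 m ≈ 332 km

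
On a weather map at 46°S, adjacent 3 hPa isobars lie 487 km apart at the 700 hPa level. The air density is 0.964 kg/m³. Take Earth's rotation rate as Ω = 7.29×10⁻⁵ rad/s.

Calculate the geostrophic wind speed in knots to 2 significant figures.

12 knots

Coriolis parameter at 46°S:
f = 2Ω sin φ = 2 × 7.29×10⁻⁵ × sin 46° = 1.05×10⁻⁴ s⁻¹
Pressure gradient: |∂P/∂n| = 300 Pa / 487000 m = 6.16×10⁻⁴ Pa/m
Geostrophic balance (pressure-gradient force = Coriolis force):
V_g = (1/(fρ)) |∂P/∂n| = 6.16×10⁻⁴ / (1.05×10⁻⁴ × 0.964) = 6.09 m/s
Converting: 6.09 m/s × 1.944 = 12 knots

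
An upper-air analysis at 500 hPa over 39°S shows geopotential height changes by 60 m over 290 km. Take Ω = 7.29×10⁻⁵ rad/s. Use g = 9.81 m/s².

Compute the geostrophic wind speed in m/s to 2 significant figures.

22 m/s

Coriolis parameter at 39°S:
f = 2Ω sin φ = 2 × 7.29×10⁻⁵ × sin 39° = 9.18×10⁻⁵ s⁻¹
Height gradient: |∂Z/∂n| = 60 m / 290000 m = 2.07×10⁻⁴
On a pressure surface, geostrophic balance gives V_g = (g/f)|∂Z/∂n|:
V_g = 9.81 × 2.07×10⁻⁴ / 9.18×10⁻⁵ = 22.1 m/s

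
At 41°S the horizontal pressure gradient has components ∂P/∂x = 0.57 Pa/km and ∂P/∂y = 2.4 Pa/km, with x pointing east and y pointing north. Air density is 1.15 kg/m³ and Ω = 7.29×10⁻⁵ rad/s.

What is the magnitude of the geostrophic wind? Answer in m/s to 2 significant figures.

Coriolis parameter at 41°S:
f = 2Ω sin φ = 2 × 7.29×10⁻⁵ × sin 41° = 9.57×10⁻⁵ s⁻¹
In the Southern Hemisphere f is negative: f = −9.57×10⁻⁵ s⁻¹.
Component geostrophic relations (x east, y north):
u_g = −(1/(fρ)) ∂P/∂y,  v_g = (1/(fρ)) ∂P/∂x
u_g = −(2.4×10⁻³)/(−9.57×10⁻⁵ × 1.15) = 21.8 m/s;  v_g = (0.57×10⁻³)/(−9.57×10⁻⁵ × 1.15) = −5.18 m/s
|V_g| = √(u_g² + v_g²) = 22.4 m/s

22 m/s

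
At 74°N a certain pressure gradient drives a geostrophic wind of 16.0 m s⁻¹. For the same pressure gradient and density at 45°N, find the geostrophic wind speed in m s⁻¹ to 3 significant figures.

21.8 m s⁻¹

With the same pressure gradient and density, V_g ∝ 1/f ∝ 1/sin φ.
V₂ = V₁ · sin φ₁ / sin φ₂ = 16.0 × sin 74° / sin 45°
V₂ = 16.0 × 0.9613/0.7071 = 21.8 m s⁻¹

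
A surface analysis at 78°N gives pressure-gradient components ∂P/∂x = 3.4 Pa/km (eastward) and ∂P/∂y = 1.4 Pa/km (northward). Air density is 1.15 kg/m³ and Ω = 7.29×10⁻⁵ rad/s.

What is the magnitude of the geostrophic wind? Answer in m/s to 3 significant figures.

Coriolis parameter at 78°N:
f = 2Ω sin φ = 2 × 7.29×10⁻⁵ × sin 78° = 1.43×10⁻⁴ s⁻¹
Component geostrophic relations (x east, y north):
u_g = −(1/(fρ)) ∂P/∂y,  v_g = (1/(fρ)) ∂P/∂x
u_g = −(1.4×10⁻³)/(1.43×10⁻⁴ × 1.15) = −8.54 m/s;  v_g = (3.4×10⁻³)/(1.43×10⁻⁴ × 1.15) = 20.7 m/s
|V_g| = √(u_g² + v_g²) = 22.4 m/s

22.4 m/s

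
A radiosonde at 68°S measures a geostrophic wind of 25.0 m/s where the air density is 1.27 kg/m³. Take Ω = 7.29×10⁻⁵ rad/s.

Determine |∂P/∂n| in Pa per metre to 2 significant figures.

4.3×10⁻³ Pa/m

Coriolis parameter at 68°S:
f = 2Ω sin φ = 2 × 7.29×10⁻⁵ × sin 68° = 1.35×10⁻⁴ s⁻¹
Geostrophic balance rearranged: |∂P/∂n| = f ρ V_g
|∂P/∂n| = 1.35×10⁻⁴ × 1.27 × 25.0 = 4.29×10⁻³ Pa/m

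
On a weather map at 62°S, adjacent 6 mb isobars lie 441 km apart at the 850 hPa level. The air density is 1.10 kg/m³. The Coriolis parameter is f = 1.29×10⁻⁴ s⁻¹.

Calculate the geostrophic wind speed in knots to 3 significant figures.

18.6 knots

Pressure gradient: |∂P/∂n| = 600 Pa / 441000 m = 1.36×10⁻³ Pa/m
Geostrophic balance (pressure-gradient force = Coriolis force):
V_g = (1/(fρ)) |∂P/∂n| = 1.36×10⁻³ / (1.29×10⁻⁴ × 1.10) = 9.59 m/s
Converting: 9.59 m/s × 1.944 = 18.6 knots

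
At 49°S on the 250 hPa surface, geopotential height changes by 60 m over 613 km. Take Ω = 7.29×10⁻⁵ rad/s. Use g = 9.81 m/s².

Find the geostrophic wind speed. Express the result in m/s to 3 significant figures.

Coriolis parameter at 49°S:
f = 2Ω sin φ = 2 × 7.29×10⁻⁵ × sin 49° = 1.10×10⁻⁴ s⁻¹
Height gradient: |∂Z/∂n| = 60 m / 613000 m = 9.79×10⁻⁵
On a pressure surface, geostrophic balance gives V_g = (g/f)|∂Z/∂n|:
V_g = 9.81 × 9.79×10⁻⁵ / 1.10×10⁻⁴ = 8.73 m/s

8.73 m/s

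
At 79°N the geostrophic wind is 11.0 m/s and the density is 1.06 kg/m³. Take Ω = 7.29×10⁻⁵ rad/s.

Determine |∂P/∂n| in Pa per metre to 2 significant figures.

Coriolis parameter at 79°N:
f = 2Ω sin φ = 2 × 7.29×10⁻⁵ × sin 79° = 1.43×10⁻⁴ s⁻¹
Geostrophic balance rearranged: |∂P/∂n| = f ρ V_g
|∂P/∂n| = 1.43×10⁻⁴ × 1.06 × 11.0 = 1.67×10⁻³ Pa/m

1.7×10⁻³ Pa/m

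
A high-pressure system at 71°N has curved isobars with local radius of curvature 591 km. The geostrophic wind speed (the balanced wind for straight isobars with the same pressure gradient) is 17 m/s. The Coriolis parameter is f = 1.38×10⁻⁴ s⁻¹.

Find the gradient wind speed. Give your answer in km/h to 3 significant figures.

Around a high, pressure-gradient force acts outward with centrifugal, so Coriolis balances both:
fV = (1/ρ)|∂P/∂n| + V²/R  →  V² − fR·V + fR·V_g = 0
With fR = 1.38×10⁻⁴ × 591×10³ m = 81.6 m/s:
V = [fR − √((fR)² − 4 fR V_g)]/2 = [81.6 − √(81.6² − 4×81.6×17)]/2 = 24.2 m/s
Supergeostrophic (V > V_g = 17 m/s), as expected around a high.
Converting: 24.2 m/s × 3.6 = 86.9 km/h

86.9 km/h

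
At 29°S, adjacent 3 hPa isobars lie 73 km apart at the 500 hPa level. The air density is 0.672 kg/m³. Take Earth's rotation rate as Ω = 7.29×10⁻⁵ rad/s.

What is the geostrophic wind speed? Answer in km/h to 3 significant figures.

311 km/h

Coriolis parameter at 29°S:
f = 2Ω sin φ = 2 × 7.29×10⁻⁵ × sin 29° = 7.07×10⁻⁵ s⁻¹
Pressure gradient: |∂P/∂n| = 300 Pa / 73000 m = 4.11×10⁻³ Pa/m
Geostrophic balance (pressure-gradient force = Coriolis force):
V_g = (1/(fρ)) |∂P/∂n| = 4.11×10⁻³ / (7.07×10⁻⁵ × 0.672) = 86.5 m/s
Converting: 86.5 m/s × 3.6 = 311 km/h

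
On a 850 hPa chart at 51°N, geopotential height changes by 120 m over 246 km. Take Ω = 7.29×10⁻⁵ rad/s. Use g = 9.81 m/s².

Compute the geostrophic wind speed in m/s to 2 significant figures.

42 m/s

Coriolis parameter at 51°N:
f = 2Ω sin φ = 2 × 7.29×10⁻⁵ × sin 51° = 1.13×10⁻⁴ s⁻¹
Height gradient: |∂Z/∂n| = 120 m / 246000 m = 4.88×10⁻⁴
On a pressure surface, geostrophic balance gives V_g = (g/f)|∂Z/∂n|:
V_g = 9.81 × 4.88×10⁻⁴ / 1.13×10⁻⁴ = 42.2 m/s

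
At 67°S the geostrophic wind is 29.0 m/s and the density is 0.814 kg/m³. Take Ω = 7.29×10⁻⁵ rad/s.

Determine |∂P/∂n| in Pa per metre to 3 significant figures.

3.17×10⁻³ Pa/m

Coriolis parameter at 67°S:
f = 2Ω sin φ = 2 × 7.29×10⁻⁵ × sin 67° = 1.34×10⁻⁴ s⁻¹
Geostrophic balance rearranged: |∂P/∂n| = f ρ V_g
|∂P/∂n| = 1.34×10⁻⁴ × 0.814 × 29.0 = 3.17×10⁻³ Pa/m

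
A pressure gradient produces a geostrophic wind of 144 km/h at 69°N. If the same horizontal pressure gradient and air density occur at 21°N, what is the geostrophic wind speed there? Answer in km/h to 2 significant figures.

With the same pressure gradient and density, V_g ∝ 1/f ∝ 1/sin φ.
V₂ = V₁ · sin φ₁ / sin φ₂ = 144 × sin 69° / sin 21°
V₂ = 144 × 0.9336/0.3584 = 380 km/h

380 km/h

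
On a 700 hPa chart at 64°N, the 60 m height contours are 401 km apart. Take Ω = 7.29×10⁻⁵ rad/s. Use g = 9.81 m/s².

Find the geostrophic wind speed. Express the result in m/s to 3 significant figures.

Coriolis parameter at 64°N:
f = 2Ω sin φ = 2 × 7.29×10⁻⁵ × sin 64° = 1.31×10⁻⁴ s⁻¹
Height gradient: |∂Z/∂n| = 60 m / 401000 m = 1.50×10⁻⁴
On a pressure surface, geostrophic balance gives V_g = (g/f)|∂Z/∂n|:
V_g = 9.81 × 1.50×10⁻⁴ / 1.31×10⁻⁴ = 11.2 m/s

11.2 m/s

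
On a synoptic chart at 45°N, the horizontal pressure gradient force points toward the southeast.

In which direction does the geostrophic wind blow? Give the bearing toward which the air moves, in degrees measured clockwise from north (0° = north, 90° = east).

The pressure-gradient force points toward the southeast (bearing 135°).
Geostrophic balance: in the Northern Hemisphere the Coriolis force deflects motion to the right, so the geostrophic wind blows 90° to the right of the pressure-gradient force (low pressure on the left).
Rotating 135° by 90° clockwise gives 225° — the wind blows toward the southwest.

225°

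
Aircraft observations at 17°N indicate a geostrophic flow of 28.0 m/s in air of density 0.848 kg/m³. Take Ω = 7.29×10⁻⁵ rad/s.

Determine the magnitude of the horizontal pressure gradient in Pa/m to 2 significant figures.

1.0×10⁻³ Pa/m

Coriolis parameter at 17°N:
f = 2Ω sin φ = 2 × 7.29×10⁻⁵ × sin 17° = 4.26×10⁻⁵ s⁻¹
Geostrophic balance rearranged: |∂P/∂n| = f ρ V_g
|∂P/∂n| = 4.26×10⁻⁵ × 0.848 × 28.0 = 1.01×10⁻³ Pa/m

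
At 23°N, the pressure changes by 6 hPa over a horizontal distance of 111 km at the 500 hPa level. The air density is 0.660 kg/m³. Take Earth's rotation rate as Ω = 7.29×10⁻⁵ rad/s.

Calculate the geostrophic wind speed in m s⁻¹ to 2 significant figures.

Coriolis parameter at 23°N:
f = 2Ω sin φ = 2 × 7.29×10⁻⁵ × sin 23° = 5.70×10⁻⁵ s⁻¹
Pressure gradient: |∂P/∂n| = 600 Pa / 111000 m = 5.41×10⁻³ Pa/m
Geostrophic balance (pressure-gradient force = Coriolis force):
V_g = (1/(fρ)) |∂P/∂n| = 5.41×10⁻³ / (5.70×10⁻⁵ × 0.660) = 144 m/s

140 m s⁻¹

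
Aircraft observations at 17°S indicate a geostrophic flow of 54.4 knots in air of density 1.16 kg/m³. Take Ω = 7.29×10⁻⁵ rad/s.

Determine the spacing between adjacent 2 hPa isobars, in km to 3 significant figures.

145 km

Coriolis parameter at 17°S:
f = 2Ω sin φ = 2 × 7.29×10⁻⁵ × sin 17° = 4.26×10⁻⁵ s⁻¹
Wind speed in SI: 54.4 knots = 28.0 m/s
Geostrophic balance rearranged: |∂P/∂n| = f ρ V_g
|∂P/∂n| = 4.26×10⁻⁵ × 1.16 × 28.0 = 1.38×10⁻³ Pa/m
Isobar spacing: Δn = ΔP/|∂P/∂n| = 200 Pa / 1.38×10⁻³ Pa/m = 144525 m ≈ 145 km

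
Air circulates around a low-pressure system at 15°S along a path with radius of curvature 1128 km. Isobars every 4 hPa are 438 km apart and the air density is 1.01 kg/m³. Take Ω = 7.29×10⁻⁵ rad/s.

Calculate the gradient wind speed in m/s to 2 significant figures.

17 m/s

Coriolis parameter at 15°S:
f = 2Ω sin φ = 2 × 7.29×10⁻⁵ × sin 15° = 3.77×10⁻⁵ s⁻¹
Pressure gradient: |∂P/∂n| = 400 Pa / 438000 m = 9.13×10⁻⁴ Pa/m
Geostrophic speed: V_g = |∂P/∂n|/(fρ) = 9.13×10⁻⁴/(3.77×10⁻⁵ × 1.01) = 24.0 m/s
Around a low, centrifugal force acts outward with Coriolis, so pressure-gradient force balances both:
(1/ρ)|∂P/∂n| = fV + V²/R  →  V² + fR·V − fR·V_g = 0
With fR = 3.77×10⁻⁵ × 1128×10³ m = 42.6 m/s:
V = [−fR + √((fR)² + 4 fR V_g)]/2 = [−42.6 + √(42.6² + 4×42.6×24)]/2 = 17.1 m/s
Subgeostrophic (V < V_g = 24 m/s), as expected around a low.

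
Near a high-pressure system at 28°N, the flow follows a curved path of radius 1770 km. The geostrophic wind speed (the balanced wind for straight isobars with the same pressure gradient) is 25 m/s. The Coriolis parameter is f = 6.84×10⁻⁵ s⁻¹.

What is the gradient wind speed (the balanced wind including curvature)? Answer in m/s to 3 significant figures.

35.3 m/s

Around a high, pressure-gradient force acts outward with centrifugal, so Coriolis balances both:
fV = (1/ρ)|∂P/∂n| + V²/R  →  V² − fR·V + fR·V_g = 0
With fR = 6.84×10⁻⁵ × 1770×10³ m = 121 m/s:
V = [fR − √((fR)² − 4 fR V_g)]/2 = [121 − √(121² − 4×121×25)]/2 = 35.3 m/s
Supergeostrophic (V > V_g = 25 m/s), as expected around a high.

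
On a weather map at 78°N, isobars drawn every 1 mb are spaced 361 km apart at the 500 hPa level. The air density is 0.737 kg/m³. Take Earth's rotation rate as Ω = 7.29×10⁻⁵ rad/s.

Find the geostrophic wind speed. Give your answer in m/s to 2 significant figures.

2.6 m/s

Coriolis parameter at 78°N:
f = 2Ω sin φ = 2 × 7.29×10⁻⁵ × sin 78° = 1.43×10⁻⁴ s⁻¹
Pressure gradient: |∂P/∂n| = 100 Pa / 361000 m = 2.77×10⁻⁴ Pa/m
Geostrophic balance (pressure-gradient force = Coriolis force):
V_g = (1/(fρ)) |∂P/∂n| = 2.77×10⁻⁴ / (1.43×10⁻⁴ × 0.737) = 2.64 m/s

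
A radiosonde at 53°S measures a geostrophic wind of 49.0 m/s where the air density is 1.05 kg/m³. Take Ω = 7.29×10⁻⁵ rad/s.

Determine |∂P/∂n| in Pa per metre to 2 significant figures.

Coriolis parameter at 53°S:
f = 2Ω sin φ = 2 × 7.29×10⁻⁵ × sin 53° = 1.16×10⁻⁴ s⁻¹
Geostrophic balance rearranged: |∂P/∂n| = f ρ V_g
|∂P/∂n| = 1.16×10⁻⁴ × 1.05 × 49.0 = 5.99×10⁻³ Pa/m

6.0×10⁻³ Pa/m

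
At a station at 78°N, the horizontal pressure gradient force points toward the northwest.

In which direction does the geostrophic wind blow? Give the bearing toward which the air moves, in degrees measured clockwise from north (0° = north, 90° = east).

The pressure-gradient force points toward the northwest (bearing 315°).
Geostrophic balance: in the Northern Hemisphere the Coriolis force deflects motion to the right, so the geostrophic wind blows 90° to the right of the pressure-gradient force (low pressure on the left).
Rotating 315° by 90° clockwise gives 045° — the wind blows toward the northeast.

045°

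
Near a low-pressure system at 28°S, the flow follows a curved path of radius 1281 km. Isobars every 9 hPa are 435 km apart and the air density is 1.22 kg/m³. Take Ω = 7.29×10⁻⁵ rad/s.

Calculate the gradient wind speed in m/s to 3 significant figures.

20.1 m/s

Coriolis parameter at 28°S:
f = 2Ω sin φ = 2 × 7.29×10⁻⁵ × sin 28° = 6.84×10⁻⁵ s⁻¹
Pressure gradient: |∂P/∂n| = 900 Pa / 435000 m = 2.07×10⁻³ Pa/m
Geostrophic speed: V_g = |∂P/∂n|/(fρ) = 2.07×10⁻³/(6.84×10⁻⁵ × 1.22) = 24.8 m/s
Around a low, centrifugal force acts outward with Coriolis, so pressure-gradient force balances both:
(1/ρ)|∂P/∂n| = fV + V²/R  →  V² + fR·V − fR·V_g = 0
With fR = 6.84×10⁻⁵ × 1281×10³ m = 87.7 m/s:
V = [−fR + √((fR)² + 4 fR V_g)]/2 = [−87.7 + √(87.7² + 4×87.7×24.8)]/2 = 20.1 m/s
Subgeostrophic (V < V_g = 24.8 m/s), as expected around a low.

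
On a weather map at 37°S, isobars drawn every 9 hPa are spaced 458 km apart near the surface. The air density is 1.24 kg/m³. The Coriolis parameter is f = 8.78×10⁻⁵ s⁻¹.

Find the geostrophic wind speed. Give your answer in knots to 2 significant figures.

Pressure gradient: |∂P/∂n| = 900 Pa / 458000 m = 1.97×10⁻³ Pa/m
Geostrophic balance (pressure-gradient force = Coriolis force):
V_g = (1/(fρ)) |∂P/∂n| = 1.97×10⁻³ / (8.78×10⁻⁵ × 1.24) = 18.0 m/s
Converting: 18.0 m/s × 1.944 = 35 knots

35 knots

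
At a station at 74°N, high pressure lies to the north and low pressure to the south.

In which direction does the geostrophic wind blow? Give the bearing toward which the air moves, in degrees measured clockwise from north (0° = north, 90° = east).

The pressure-gradient force points toward the south (bearing 180°).
Geostrophic balance: in the Northern Hemisphere the Coriolis force deflects motion to the right, so the geostrophic wind blows 90° to the right of the pressure-gradient force (low pressure on the left).
Rotating 180° by 90° clockwise gives 270° — the wind blows toward the west.

270°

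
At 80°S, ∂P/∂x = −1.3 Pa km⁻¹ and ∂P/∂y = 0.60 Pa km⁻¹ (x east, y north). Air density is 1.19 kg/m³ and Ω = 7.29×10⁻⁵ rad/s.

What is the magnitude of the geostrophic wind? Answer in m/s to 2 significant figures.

8.4 m/s

Coriolis parameter at 80°S:
f = 2Ω sin φ = 2 × 7.29×10⁻⁵ × sin 80° = 1.44×10⁻⁴ s⁻¹
In the Southern Hemisphere f is negative: f = −1.44×10⁻⁴ s⁻¹.
Component geostrophic relations (x east, y north):
u_g = −(1/(fρ)) ∂P/∂y,  v_g = (1/(fρ)) ∂P/∂x
u_g = −(0.60×10⁻³)/(−1.44×10⁻⁴ × 1.19) = 3.51 m/s;  v_g = (−1.3×10⁻³)/(−1.44×10⁻⁴ × 1.19) = 7.61 m/s
|V_g| = √(u_g² + v_g²) = 8.38 m/s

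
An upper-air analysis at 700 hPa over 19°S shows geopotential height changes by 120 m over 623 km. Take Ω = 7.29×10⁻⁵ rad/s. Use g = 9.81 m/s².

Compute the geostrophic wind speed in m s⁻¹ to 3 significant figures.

39.8 m s⁻¹

Coriolis parameter at 19°S:
f = 2Ω sin φ = 2 × 7.29×10⁻⁵ × sin 19° = 4.75×10⁻⁵ s⁻¹
Height gradient: |∂Z/∂n| = 120 m / 623000 m = 1.93×10⁻⁴
On a pressure surface, geostrophic balance gives V_g = (g/f)|∂Z/∂n|:
V_g = 9.81 × 1.93×10⁻⁴ / 4.75×10⁻⁵ = 39.8 m/s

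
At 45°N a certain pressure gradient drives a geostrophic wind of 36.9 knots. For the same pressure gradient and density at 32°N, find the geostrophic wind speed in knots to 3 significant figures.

49.2 knots

With the same pressure gradient and density, V_g ∝ 1/f ∝ 1/sin φ.
V₂ = V₁ · sin φ₁ / sin φ₂ = 36.9 × sin 45° / sin 32°
V₂ = 36.9 × 0.7071/0.5299 = 49.2 knots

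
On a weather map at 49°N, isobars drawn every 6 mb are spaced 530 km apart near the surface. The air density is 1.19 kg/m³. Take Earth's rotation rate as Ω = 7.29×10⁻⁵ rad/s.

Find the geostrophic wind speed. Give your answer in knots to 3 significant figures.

Coriolis parameter at 49°N:
f = 2Ω sin φ = 2 × 7.29×10⁻⁵ × sin 49° = 1.10×10⁻⁴ s⁻¹
Pressure gradient: |∂P/∂n| = 600 Pa / 530000 m = 1.13×10⁻³ Pa/m
Geostrophic balance (pressure-gradient force = Coriolis force):
V_g = (1/(fρ)) |∂P/∂n| = 1.13×10⁻³ / (1.10×10⁻⁴ × 1.19) = 8.65 m/s
Converting: 8.65 m/s × 1.944 = 16.8 knots

16.8 knots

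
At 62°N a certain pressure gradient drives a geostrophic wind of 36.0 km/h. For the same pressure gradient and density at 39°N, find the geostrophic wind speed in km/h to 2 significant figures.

With the same pressure gradient and density, V_g ∝ 1/f ∝ 1/sin φ.
V₂ = V₁ · sin φ₁ / sin φ₂ = 36.0 × sin 62° / sin 39°
V₂ = 36.0 × 0.8829/0.6293 = 51 km/h

51 km/h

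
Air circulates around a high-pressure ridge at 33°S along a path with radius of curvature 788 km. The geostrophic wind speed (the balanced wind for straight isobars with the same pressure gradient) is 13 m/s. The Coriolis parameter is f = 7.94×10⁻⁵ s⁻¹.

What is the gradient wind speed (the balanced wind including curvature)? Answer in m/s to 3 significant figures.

Around a high, pressure-gradient force acts outward with centrifugal, so Coriolis balances both:
fV = (1/ρ)|∂P/∂n| + V²/R  →  V² − fR·V + fR·V_g = 0
With fR = 7.94×10⁻⁵ × 788×10³ m = 62.6 m/s:
V = [fR − √((fR)² − 4 fR V_g)]/2 = [62.6 − √(62.6² − 4×62.6×13)]/2 = 18.4 m/s
Supergeostrophic (V > V_g = 13 m/s), as expected around a high.

18.4 m/s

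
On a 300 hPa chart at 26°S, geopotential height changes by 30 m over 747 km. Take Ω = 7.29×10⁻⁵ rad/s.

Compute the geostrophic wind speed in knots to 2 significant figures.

12 knots

Coriolis parameter at 26°S:
f = 2Ω sin φ = 2 × 7.29×10⁻⁵ × sin 26° = 6.39×10⁻⁵ s⁻¹
Height gradient: |∂Z/∂n| = 30 m / 747000 m = 4.02×10⁻⁵
On a pressure surface, geostrophic balance gives V_g = (g/f)|∂Z/∂n|:
V_g = 9.81 × 4.02×10⁻⁵ / 6.39×10⁻⁵ = 6.16 m/s
Converting: 6.16 m/s × 1.944 = 12 knots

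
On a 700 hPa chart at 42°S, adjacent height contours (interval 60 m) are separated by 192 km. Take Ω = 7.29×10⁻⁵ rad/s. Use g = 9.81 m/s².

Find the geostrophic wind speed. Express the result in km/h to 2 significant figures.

110 km/h

Coriolis parameter at 42°S:
f = 2Ω sin φ = 2 × 7.29×10⁻⁵ × sin 42° = 9.76×10⁻⁵ s⁻¹
Height gradient: |∂Z/∂n| = 60 m / 192000 m = 3.12×10⁻⁴
On a pressure surface, geostrophic balance gives V_g = (g/f)|∂Z/∂n|:
V_g = 9.81 × 3.12×10⁻⁴ / 9.76×10⁻⁵ = 31.4 m/s
Converting: 31.4 m/s × 3.6 = 110 km/h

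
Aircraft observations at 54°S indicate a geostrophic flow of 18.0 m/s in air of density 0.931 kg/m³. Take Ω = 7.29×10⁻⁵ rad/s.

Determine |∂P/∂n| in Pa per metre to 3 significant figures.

1.98×10⁻³ Pa/m

Coriolis parameter at 54°S:
f = 2Ω sin φ = 2 × 7.29×10⁻⁵ × sin 54° = 1.18×10⁻⁴ s⁻¹
Geostrophic balance rearranged: |∂P/∂n| = f ρ V_g
|∂P/∂n| = 1.18×10⁻⁴ × 0.931 × 18.0 = 1.98×10⁻³ Pa/m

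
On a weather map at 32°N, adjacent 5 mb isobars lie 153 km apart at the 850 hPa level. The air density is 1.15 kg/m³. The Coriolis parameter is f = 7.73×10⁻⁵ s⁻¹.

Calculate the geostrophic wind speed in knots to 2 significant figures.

71 knots

Pressure gradient: |∂P/∂n| = 500 Pa / 153000 m = 3.27×10⁻³ Pa/m
Geostrophic balance (pressure-gradient force = Coriolis force):
V_g = (1/(fρ)) |∂P/∂n| = 3.27×10⁻³ / (7.73×10⁻⁵ × 1.15) = 36.8 m/s
Converting: 36.8 m/s × 1.944 = 71 knots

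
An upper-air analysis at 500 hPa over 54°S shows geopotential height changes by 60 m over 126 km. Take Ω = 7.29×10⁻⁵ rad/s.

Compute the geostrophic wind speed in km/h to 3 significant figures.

Coriolis parameter at 54°S:
f = 2Ω sin φ = 2 × 7.29×10⁻⁵ × sin 54° = 1.18×10⁻⁴ s⁻¹
Height gradient: |∂Z/∂n| = 60 m / 126000 m = 4.76×10⁻⁴
On a pressure surface, geostrophic balance gives V_g = (g/f)|∂Z/∂n|:
V_g = 9.81 × 4.76×10⁻⁴ / 1.18×10⁻⁴ = 39.6 m/s
Converting: 39.6 m/s × 3.6 = 143 km/h

143 km/h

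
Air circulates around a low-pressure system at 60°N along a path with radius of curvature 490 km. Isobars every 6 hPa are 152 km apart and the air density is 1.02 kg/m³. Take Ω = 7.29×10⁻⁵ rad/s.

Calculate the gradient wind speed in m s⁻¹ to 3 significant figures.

22.5 m s⁻¹

Coriolis parameter at 60°N:
f = 2Ω sin φ = 2 × 7.29×10⁻⁵ × sin 60° = 1.26×10⁻⁴ s⁻¹
Pressure gradient: |∂P/∂n| = 600 Pa / 152000 m = 3.95×10⁻³ Pa/m
Geostrophic speed: V_g = |∂P/∂n|/(fρ) = 3.95×10⁻³/(1.26×10⁻⁴ × 1.02) = 30.6 m/s
Around a low, centrifugal force acts outward with Coriolis, so pressure-gradient force balances both:
(1/ρ)|∂P/∂n| = fV + V²/R  →  V² + fR·V − fR·V_g = 0
With fR = 1.26×10⁻⁴ × 490×10³ m = 61.9 m/s:
V = [−fR + √((fR)² + 4 fR V_g)]/2 = [−61.9 + √(61.9² + 4×61.9×30.6)]/2 = 22.5 m/s
Subgeostrophic (V < V_g = 30.6 m/s), as expected around a low.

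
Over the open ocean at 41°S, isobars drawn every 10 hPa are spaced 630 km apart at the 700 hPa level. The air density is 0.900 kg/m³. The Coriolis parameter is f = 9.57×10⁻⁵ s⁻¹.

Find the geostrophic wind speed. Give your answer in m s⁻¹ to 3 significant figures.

18.4 m s⁻¹

Pressure gradient: |∂P/∂n| = 1000 Pa / 630000 m = 1.59×10⁻³ Pa/m
Geostrophic balance (pressure-gradient force = Coriolis force):
V_g = (1/(fρ)) |∂P/∂n| = 1.59×10⁻³ / (9.57×10⁻⁵ × 0.900) = 18.4 m/s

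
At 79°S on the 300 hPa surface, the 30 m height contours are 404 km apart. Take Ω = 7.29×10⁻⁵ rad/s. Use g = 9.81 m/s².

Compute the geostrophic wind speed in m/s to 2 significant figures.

Coriolis parameter at 79°S:
f = 2Ω sin φ = 2 × 7.29×10⁻⁵ × sin 79° = 1.43×10⁻⁴ s⁻¹
Height gradient: |∂Z/∂n| = 30 m / 404000 m = 7.43×10⁻⁵
On a pressure surface, geostrophic balance gives V_g = (g/f)|∂Z/∂n|:
V_g = 9.81 × 7.43×10⁻⁵ / 1.43×10⁻⁴ = 5.09 m/s

5.1 m/s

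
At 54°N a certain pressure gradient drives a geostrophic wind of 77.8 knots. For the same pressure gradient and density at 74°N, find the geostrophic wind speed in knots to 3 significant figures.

65.5 knots

With the same pressure gradient and density, V_g ∝ 1/f ∝ 1/sin φ.
V₂ = V₁ · sin φ₁ / sin φ₂ = 77.8 × sin 54° / sin 74°
V₂ = 77.8 × 0.8090/0.9613 = 65.5 knots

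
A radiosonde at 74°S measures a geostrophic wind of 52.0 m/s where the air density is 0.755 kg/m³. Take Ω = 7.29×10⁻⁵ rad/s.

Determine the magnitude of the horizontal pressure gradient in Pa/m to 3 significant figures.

Coriolis parameter at 74°S:
f = 2Ω sin φ = 2 × 7.29×10⁻⁵ × sin 74° = 1.40×10⁻⁴ s⁻¹
Geostrophic balance rearranged: |∂P/∂n| = f ρ V_g
|∂P/∂n| = 1.40×10⁻⁴ × 0.755 × 52.0 = 5.50×10⁻³ Pa/m

5.50×10⁻³ Pa/m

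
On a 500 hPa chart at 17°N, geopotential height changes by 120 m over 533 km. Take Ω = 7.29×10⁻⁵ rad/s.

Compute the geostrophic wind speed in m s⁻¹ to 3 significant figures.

51.8 m s⁻¹

Coriolis parameter at 17°N:
f = 2Ω sin φ = 2 × 7.29×10⁻⁵ × sin 17° = 4.26×10⁻⁵ s⁻¹
Height gradient: |∂Z/∂n| = 120 m / 533000 m = 2.25×10⁻⁴
On a pressure surface, geostrophic balance gives V_g = (g/f)|∂Z/∂n|:
V_g = 9.81 × 2.25×10⁻⁴ / 4.26×10⁻⁵ = 51.8 m/s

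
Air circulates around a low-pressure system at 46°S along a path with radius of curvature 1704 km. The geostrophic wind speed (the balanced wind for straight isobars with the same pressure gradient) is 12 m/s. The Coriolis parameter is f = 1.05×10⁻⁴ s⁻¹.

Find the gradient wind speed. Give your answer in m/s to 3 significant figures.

11.3 m/s

Around a low, centrifugal force acts outward with Coriolis, so pressure-gradient force balances both:
(1/ρ)|∂P/∂n| = fV + V²/R  →  V² + fR·V − fR·V_g = 0
With fR = 1.05×10⁻⁴ × 1704×10³ m = 179 m/s:
V = [−fR + √((fR)² + 4 fR V_g)]/2 = [−179 + √(179² + 4×179×12)]/2 = 11.3 m/s
Subgeostrophic (V < V_g = 12 m/s), as expected around a low.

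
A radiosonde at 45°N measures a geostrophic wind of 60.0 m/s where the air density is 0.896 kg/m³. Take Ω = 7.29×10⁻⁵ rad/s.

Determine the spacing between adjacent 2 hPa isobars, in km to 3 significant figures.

Coriolis parameter at 45°N:
f = 2Ω sin φ = 2 × 7.29×10⁻⁵ × sin 45° = 1.03×10⁻⁴ s⁻¹
Geostrophic balance rearranged: |∂P/∂n| = f ρ V_g
|∂P/∂n| = 1.03×10⁻⁴ × 0.896 × 60.0 = 5.54×10⁻³ Pa/m
Isobar spacing: Δn = ΔP/|∂P/∂n| = 200 Pa / 5.54×10⁻³ Pa/m = 36085 m ≈ 36.1 km

36.1 km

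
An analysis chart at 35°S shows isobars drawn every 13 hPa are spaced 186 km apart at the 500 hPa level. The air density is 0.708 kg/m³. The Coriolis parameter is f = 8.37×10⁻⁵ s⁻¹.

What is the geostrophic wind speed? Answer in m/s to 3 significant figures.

Pressure gradient: |∂P/∂n| = 1300 Pa / 186000 m = 6.99×10⁻³ Pa/m
Geostrophic balance (pressure-gradient force = Coriolis force):
V_g = (1/(fρ)) |∂P/∂n| = 6.99×10⁻³ / (8.37×10⁻⁵ × 0.708) = 118 m/s

118 m/s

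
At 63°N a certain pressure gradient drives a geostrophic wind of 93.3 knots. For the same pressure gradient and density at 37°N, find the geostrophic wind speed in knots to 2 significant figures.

With the same pressure gradient and density, V_g ∝ 1/f ∝ 1/sin φ.
V₂ = V₁ · sin φ₁ / sin φ₂ = 93.3 × sin 63° / sin 37°
V₂ = 93.3 × 0.8910/0.6018 = 140 knots

140 knots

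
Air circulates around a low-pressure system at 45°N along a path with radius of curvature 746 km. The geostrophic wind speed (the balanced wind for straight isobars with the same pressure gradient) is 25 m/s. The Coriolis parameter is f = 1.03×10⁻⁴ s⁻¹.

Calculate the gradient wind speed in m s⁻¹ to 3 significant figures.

Around a low, centrifugal force acts outward with Coriolis, so pressure-gradient force balances both:
(1/ρ)|∂P/∂n| = fV + V²/R  →  V² + fR·V − fR·V_g = 0
With fR = 1.03×10⁻⁴ × 746×10³ m = 76.8 m/s:
V = [−fR + √((fR)² + 4 fR V_g)]/2 = [−76.8 + √(76.8² + 4×76.8×25)]/2 = 19.9 m/s
Subgeostrophic (V < V_g = 25 m/s), as expected around a low.

19.9 m s⁻¹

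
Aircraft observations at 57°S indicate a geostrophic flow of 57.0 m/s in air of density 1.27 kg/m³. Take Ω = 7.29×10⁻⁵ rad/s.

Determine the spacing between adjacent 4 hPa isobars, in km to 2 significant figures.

Coriolis parameter at 57°S:
f = 2Ω sin φ = 2 × 7.29×10⁻⁵ × sin 57° = 1.22×10⁻⁴ s⁻¹
Geostrophic balance rearranged: |∂P/∂n| = f ρ V_g
|∂P/∂n| = 1.22×10⁻⁴ × 1.27 × 57.0 = 8.85×10⁻³ Pa/m
Isobar spacing: Δn = ΔP/|∂P/∂n| = 400 Pa / 8.85×10⁻³ Pa/m = 45189 m ≈ 45 km

45 km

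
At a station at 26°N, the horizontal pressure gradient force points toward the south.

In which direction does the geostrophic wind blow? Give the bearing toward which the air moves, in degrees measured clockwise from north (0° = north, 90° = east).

270°

The pressure-gradient force points toward the south (bearing 180°).
Geostrophic balance: in the Northern Hemisphere the Coriolis force deflects motion to the right, so the geostrophic wind blows 90° to the right of the pressure-gradient force (low pressure on the left).
Rotating 180° by 90° clockwise gives 270° — the wind blows toward the west.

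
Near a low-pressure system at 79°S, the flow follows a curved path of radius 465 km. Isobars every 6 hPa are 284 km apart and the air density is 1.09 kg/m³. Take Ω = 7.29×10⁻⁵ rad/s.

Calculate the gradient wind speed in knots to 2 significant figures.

22 knots

Coriolis parameter at 79°S:
f = 2Ω sin φ = 2 × 7.29×10⁻⁵ × sin 79° = 1.43×10⁻⁴ s⁻¹
Pressure gradient: |∂P/∂n| = 600 Pa / 284000 m = 2.11×10⁻³ Pa/m
Geostrophic speed: V_g = |∂P/∂n|/(fρ) = 2.11×10⁻³/(1.43×10⁻⁴ × 1.09) = 13.5 m/s
Around a low, centrifugal force acts outward with Coriolis, so pressure-gradient force balances both:
(1/ρ)|∂P/∂n| = fV + V²/R  →  V² + fR·V − fR·V_g = 0
With fR = 1.43×10⁻⁴ × 465×10³ m = 66.6 m/s:
V = [−fR + √((fR)² + 4 fR V_g)]/2 = [−66.6 + √(66.6² + 4×66.6×13.5)]/2 = 11.5 m/s
Subgeostrophic (V < V_g = 13.5 m/s), as expected around a low.
Converting: 11.5 m/s × 1.944 = 22 knots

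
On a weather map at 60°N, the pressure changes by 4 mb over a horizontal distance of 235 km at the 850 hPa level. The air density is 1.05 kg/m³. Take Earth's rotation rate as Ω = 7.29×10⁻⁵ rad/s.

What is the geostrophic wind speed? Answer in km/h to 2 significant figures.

Coriolis parameter at 60°N:
f = 2Ω sin φ = 2 × 7.29×10⁻⁵ × sin 60° = 1.26×10⁻⁴ s⁻¹
Pressure gradient: |∂P/∂n| = 400 Pa / 235000 m = 1.70×10⁻³ Pa/m
Geostrophic balance (pressure-gradient force = Coriolis force):
V_g = (1/(fρ)) |∂P/∂n| = 1.70×10⁻³ / (1.26×10⁻⁴ × 1.05) = 12.8 m/s
Converting: 12.8 m/s × 3.6 = 46 km/h

46 km/h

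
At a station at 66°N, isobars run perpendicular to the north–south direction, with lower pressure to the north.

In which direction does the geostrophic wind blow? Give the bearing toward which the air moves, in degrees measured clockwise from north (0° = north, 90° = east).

The pressure-gradient force points toward the north (bearing 000°).
Geostrophic balance: in the Northern Hemisphere the Coriolis force deflects motion to the right, so the geostrophic wind blows 90° to the right of the pressure-gradient force (low pressure on the left).
Rotating 000° by 90° clockwise gives 090° — the wind blows toward the east.

090°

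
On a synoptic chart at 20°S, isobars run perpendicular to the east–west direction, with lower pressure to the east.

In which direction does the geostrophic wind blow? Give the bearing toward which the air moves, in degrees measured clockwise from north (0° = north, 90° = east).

000°

The pressure-gradient force points toward the east (bearing 090°).
Geostrophic balance: in the Southern Hemisphere the Coriolis force deflects motion to the left, so the geostrophic wind blows 90° to the left of the pressure-gradient force (low pressure on the right).
Rotating 090° by 90° counterclockwise gives 000° — the wind blows toward the north.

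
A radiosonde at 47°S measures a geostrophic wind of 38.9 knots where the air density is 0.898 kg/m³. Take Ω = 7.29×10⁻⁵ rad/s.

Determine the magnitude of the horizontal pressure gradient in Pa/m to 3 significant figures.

1.92×10⁻³ Pa/m

Coriolis parameter at 47°S:
f = 2Ω sin φ = 2 × 7.29×10⁻⁵ × sin 47° = 1.07×10⁻⁴ s⁻¹
Wind speed in SI: 38.9 knots = 20.0 m/s
Geostrophic balance rearranged: |∂P/∂n| = f ρ V_g
|∂P/∂n| = 1.07×10⁻⁴ × 0.898 × 20.0 = 1.92×10⁻³ Pa/m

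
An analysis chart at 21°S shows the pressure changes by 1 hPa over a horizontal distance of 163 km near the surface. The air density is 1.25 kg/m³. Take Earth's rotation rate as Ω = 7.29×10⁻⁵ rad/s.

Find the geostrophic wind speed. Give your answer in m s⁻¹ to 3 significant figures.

Coriolis parameter at 21°S:
f = 2Ω sin φ = 2 × 7.29×10⁻⁵ × sin 21° = 5.23×10⁻⁵ s⁻¹
Pressure gradient: |∂P/∂n| = 100 Pa / 163000 m = 6.13×10⁻⁴ Pa/m
Geostrophic balance (pressure-gradient force = Coriolis force):
V_g = (1/(fρ)) |∂P/∂n| = 6.13×10⁻⁴ / (5.23×10⁻⁵ × 1.25) = 9.39 m/s

9.39 m s⁻¹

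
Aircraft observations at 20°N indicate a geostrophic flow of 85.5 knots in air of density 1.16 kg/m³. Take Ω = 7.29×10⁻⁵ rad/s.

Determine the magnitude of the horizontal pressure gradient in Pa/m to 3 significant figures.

Coriolis parameter at 20°N:
f = 2Ω sin φ = 2 × 7.29×10⁻⁵ × sin 20° = 4.99×10⁻⁵ s⁻¹
Wind speed in SI: 85.5 knots = 44.0 m/s
Geostrophic balance rearranged: |∂P/∂n| = f ρ V_g
|∂P/∂n| = 4.99×10⁻⁵ × 1.16 × 44.0 = 2.54×10⁻³ Pa/m

2.54×10⁻³ Pa/m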